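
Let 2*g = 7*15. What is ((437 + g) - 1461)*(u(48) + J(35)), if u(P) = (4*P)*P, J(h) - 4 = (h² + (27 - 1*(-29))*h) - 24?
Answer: -24056283/2 ≈ -1.2028e+7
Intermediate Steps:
J(h) = -20 + h² + 56*h (J(h) = 4 + ((h² + (27 - 1*(-29))*h) - 24) = 4 + ((h² + (27 + 29)*h) - 24) = 4 + ((h² + 56*h) - 24) = 4 + (-24 + h² + 56*h) = -20 + h² + 56*h)
g = 105/2 (g = (7*15)/2 = (½)*105 = 105/2 ≈ 52.500)
u(P) = 4*P²
((437 + g) - 1461)*(u(48) + J(35)) = ((437 + 105/2) - 1461)*(4*48² + (-20 + 35² + 56*35)) = (979/2 - 1461)*(4*2304 + (-20 + 1225 + 1960)) = -1943*(9216 + 3165)/2 = -1943/2*12381 = -24056283/2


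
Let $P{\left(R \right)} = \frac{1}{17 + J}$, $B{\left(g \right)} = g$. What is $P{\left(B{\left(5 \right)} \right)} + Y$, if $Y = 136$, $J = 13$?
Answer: $\frac{4081}{30} \approx 136.03$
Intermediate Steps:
$P{\left(R \right)} = \frac{1}{30}$ ($P{\left(R \right)} = \frac{1}{17 + 13} = \frac{1}{30}$)
$P{\left(B{\left(5 \right)} \right)} + Y = \frac{1}{30} + 136 = \frac{4081}{30}$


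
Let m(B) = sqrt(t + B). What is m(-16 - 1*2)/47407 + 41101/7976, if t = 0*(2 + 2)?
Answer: 41101/7976 + 3*I*sqrt(2)/47407 ≈ 5.1531 + 8.9494e-5*I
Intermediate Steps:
t = 0 (t = 0*4 = 0)
m(B) = sqrt(B) (m(B) = sqrt(0 + B) = sqrt(B))
m(-16 - 1*2)/47407 + 41101/7976 = sqrt(-16 - 1*2)/47407 + 41101/7976 = sqrt(-16 - 2)*(1/47407) + 41101*(1/7976) = sqrt(-18)*(1/47407) + 41101/7976 = (3*I*sqrt(2))*(1/47407) + 41101/7976 = 3*I*sqrt(2)/47407 + 41101/7976 = 41101/7976 + 3*I*sqrt(2)/47407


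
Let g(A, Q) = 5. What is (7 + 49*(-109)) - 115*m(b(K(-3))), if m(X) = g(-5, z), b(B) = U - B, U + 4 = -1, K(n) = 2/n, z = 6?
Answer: -5909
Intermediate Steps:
U = -5 (U = -4 - 1 = -5)
b(B) = -5 - B
m(X) = 5
(7 + 49*(-109)) - 115*m(b(K(-3))) = (7 + 49*(-109)) - 115*5 = (7 - 5341) - 575 = -5334 - 575 = -5909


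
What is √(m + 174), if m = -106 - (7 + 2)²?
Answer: I*√13 ≈ 3.6056*I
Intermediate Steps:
m = -187 (m = -106 - 1*9² = -106 - 1*81 = -106 - 81 = -187)
√(m + 174) = √(-187 + 174) = √(-13) = I*√13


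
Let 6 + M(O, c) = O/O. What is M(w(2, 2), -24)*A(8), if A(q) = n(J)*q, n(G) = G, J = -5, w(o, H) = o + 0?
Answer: 200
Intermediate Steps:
w(o, H) = o
M(O, c) = -5 (M(O, c) = -6 + O/O = -6 + 1 = -5)
A(q) = -5*q
M(w(2, 2), -24)*A(8) = -(-25)*8 = -5*(-40) = 200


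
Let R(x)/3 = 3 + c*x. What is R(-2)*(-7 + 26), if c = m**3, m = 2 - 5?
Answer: 3249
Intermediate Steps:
m = -3
c = -27 (c = (-3)**3 = -27)
R(x) = 9 - 81*x (R(x) = 3*(3 - 27*x) = 9 - 81*x)
R(-2)*(-7 + 26) = (9 - 81*(-2))*(-7 + 26) = (9 + 162)*19 = 171*19 = 3249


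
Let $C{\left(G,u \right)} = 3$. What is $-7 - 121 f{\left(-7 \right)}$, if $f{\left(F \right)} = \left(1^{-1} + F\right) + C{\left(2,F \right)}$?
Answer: $356$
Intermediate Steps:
$f{\left(F \right)} = 4 + F$ ($f{\left(F \right)} = \left(1^{-1} + F\right) + 3 = \left(1 + F\right) + 3 = 4 + F$)
$-7 - 121 f{\left(-7 \right)} = -7 - 121 \left(4 - 7\right) = -7 - -363 = -7 + 363 = 356$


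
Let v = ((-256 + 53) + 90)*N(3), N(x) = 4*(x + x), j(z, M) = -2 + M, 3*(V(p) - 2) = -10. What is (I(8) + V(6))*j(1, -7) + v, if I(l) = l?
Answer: -2772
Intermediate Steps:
V(p) = -4/3 (V(p) = 2 + (⅓)*(-10) = 2 - 10/3 = -4/3)
N(x) = 8*x (N(x) = 4*(2*x) = 8*x)
v = -2712 (v = ((-256 + 53) + 90)*(8*3) = (-203 + 90)*24 = -113*24 = -2712)
(I(8) + V(6))*j(1, -7) + v = (8 - 4/3)*(-2 - 7) - 2712 = (20/3)*(-9) - 2712 = -60 - 2712 = -2772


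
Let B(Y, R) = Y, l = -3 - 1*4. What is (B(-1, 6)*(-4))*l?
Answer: -28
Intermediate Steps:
l = -7 (l = -3 - 4 = -7)
(B(-1, 6)*(-4))*l = -1*(-4)*(-7) = 4*(-7) = -28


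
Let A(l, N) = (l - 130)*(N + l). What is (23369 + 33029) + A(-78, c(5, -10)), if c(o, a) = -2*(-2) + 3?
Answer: 71166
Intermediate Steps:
c(o, a) = 7 (c(o, a) = 4 + 3 = 7)
A(l, N) = (-130 + l)*(N + l)
(23369 + 33029) + A(-78, c(5, -10)) = (23369 + 33029) + ((-78)² - 130*7 - 130*(-78) + 7*(-78)) = 56398 + (6084 - 910 + 10140 - 546) = 56398 + 14768 = 71166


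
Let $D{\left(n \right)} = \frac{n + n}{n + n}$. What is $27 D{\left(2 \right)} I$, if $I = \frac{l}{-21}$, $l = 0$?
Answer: $0$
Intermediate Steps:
$I = 0$ ($I = \frac{0}{-21} = 0 \left(- \frac{1}{21}\right) = 0$)
$D{\left(n \right)} = 1$ ($D{\left(n \right)} = \frac{2 n}{2 n} = 2 n \frac{1}{2 n} = 1$)
$27 D{\left(2 \right)} I = 27 \cdot 1 \cdot 0 = 27 \cdot 0 = 0$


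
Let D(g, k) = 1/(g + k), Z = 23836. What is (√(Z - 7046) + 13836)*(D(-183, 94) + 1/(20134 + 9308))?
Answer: -67688018/436723 - 29353*√16790/2620338 ≈ -156.44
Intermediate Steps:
(√(Z - 7046) + 13836)*(D(-183, 94) + 1/(20134 + 9308)) = (√(23836 - 7046) + 13836)*(1/(-183 + 94) + 1/(20134 + 9308)) = (√16790 + 13836)*(1/(-89) + 1/29442) = (13836 + √16790)*(-1/89 + 1/29442) = (13836 + √16790)*(-29353/2620338) = -67688018/436723 - 29353*√16790/2620338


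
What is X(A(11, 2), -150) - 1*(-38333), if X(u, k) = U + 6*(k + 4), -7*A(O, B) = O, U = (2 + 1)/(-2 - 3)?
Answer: 187282/5 ≈ 37456.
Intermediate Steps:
U = -⅗ (U = 3/(-5) = 3*(-⅕) = -⅗ ≈ -0.60000)
A(O, B) = -O/7
X(u, k) = 117/5 + 6*k (X(u, k) = -⅗ + 6*(k + 4) = -⅗ + 6*(4 + k) = -⅗ + (24 + 6*k) = 117/5 + 6*k)
X(A(11, 2), -150) - 1*(-38333) = (117/5 + 6*(-150)) - 1*(-38333) = (117/5 - 900) + 38333 = -4383/5 + 38333 = 187282/5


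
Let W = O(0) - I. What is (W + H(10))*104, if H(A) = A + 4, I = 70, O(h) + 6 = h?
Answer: -6448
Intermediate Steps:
O(h) = -6 + h
H(A) = 4 + A
W = -76 (W = (-6 + 0) - 1*70 = -6 - 70 = -76)
(W + H(10))*104 = (-76 + (4 + 10))*104 = (-76 + 14)*104 = -62*104 = -6448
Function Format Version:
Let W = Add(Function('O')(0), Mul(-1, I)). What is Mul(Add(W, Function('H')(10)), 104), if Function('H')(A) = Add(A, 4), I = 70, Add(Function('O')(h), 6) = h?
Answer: -6448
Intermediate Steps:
Function('O')(h) = Add(-6, h)
Function('H')(A) = Add(4, A)
W = -76 (W = Add(Add(-6, 0), Mul(-1, 70)) = Add(-6, -70) = -76)
Mul(Add(W, Function('H')(10)), 104) = Mul(Add(-76, Add(4, 10)), 104) = Mul(Add(-76, 14), 104) = Mul(-62, 104) = -6448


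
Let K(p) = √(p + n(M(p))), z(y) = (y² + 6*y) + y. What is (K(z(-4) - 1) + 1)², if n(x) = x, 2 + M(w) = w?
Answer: -27 + 4*I*√7 ≈ -27.0 + 10.583*I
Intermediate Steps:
z(y) = y² + 7*y
M(w) = -2 + w
K(p) = √(-2 + 2*p) (K(p) = √(p + (-2 + p)) = √(-2 + 2*p))
(K(z(-4) - 1) + 1)² = (√(-2 + 2*(-4*(7 - 4) - 1)) + 1)² = (√(-2 + 2*(-4*3 - 1)) + 1)² = (√(-2 + 2*(-12 - 1)) + 1)² = (√(-2 + 2*(-13)) + 1)² = (√(-2 - 26) + 1)² = (√(-28) + 1)² = (2*I*√7 + 1)² = (1 + 2*I*√7)²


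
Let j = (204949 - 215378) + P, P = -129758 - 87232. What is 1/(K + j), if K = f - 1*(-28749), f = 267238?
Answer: 1/68568 ≈ 1.4584e-5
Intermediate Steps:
P = -216990
j = -227419 (j = (204949 - 215378) - 216990 = -10429 - 216990 = -227419)
K = 295987 (K = 267238 - 1*(-28749) = 267238 + 28749 = 295987)
1/(K + j) = 1/(295987 - 227419) = 1/68568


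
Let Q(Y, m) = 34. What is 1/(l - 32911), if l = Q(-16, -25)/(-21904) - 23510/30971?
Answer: -339194392/11163484643139 ≈ -3.0384e-5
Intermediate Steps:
l = -258008027/339194392 (l = 34/(-21904) - 23510/30971 = 34*(-1/21904) - 23510*1/30971 = -17/10952 - 23510/30971 = -258008027/339194392 ≈ -0.76065)
1/(l - 32911) = 1/(-258008027/339194392 - 32911) = 1/(-11163484643139/339194392) = -339194392/11163484643139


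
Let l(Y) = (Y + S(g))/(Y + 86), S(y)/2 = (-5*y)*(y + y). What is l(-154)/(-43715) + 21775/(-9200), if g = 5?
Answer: -647348173/273481040 ≈ -2.3671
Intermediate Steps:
S(y) = -20*y**2 (S(y) = 2*((-5*y)*(y + y)) = 2*((-5*y)*(2*y)) = 2*(-10*y**2) = -20*y**2)
l(Y) = (-500 + Y)/(86 + Y) (l(Y) = (Y - 20*5**2)/(Y + 86) = (Y - 20*25)/(86 + Y) = (Y - 500)/(86 + Y) = (-500 + Y)/(86 + Y))
l(-154)/(-43715) + 21775/(-9200) = ((-500 - 154)/(86 - 154))/(-43715) + 21775/(-9200) = (-654/(-68))*(-1/43715) + 21775*(-1/9200) = -1/68*(-654)*(-1/43715) - 871/368 = (327/34)*(-1/43715) - 871/368 = -327/1486310 - 871/368 = -647348173/273481040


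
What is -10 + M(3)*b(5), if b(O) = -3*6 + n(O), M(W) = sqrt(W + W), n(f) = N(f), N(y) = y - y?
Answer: -10 - 18*sqrt(6) ≈ -54.091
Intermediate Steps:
N(y) = 0
n(f) = 0
M(W) = sqrt(2)*sqrt(W) (M(W) = sqrt(2*W) = sqrt(2)*sqrt(W))
b(O) = -18 (b(O) = -3*6 + 0 = -18 + 0 = -18)
-10 + M(3)*b(5) = -10 + (sqrt(2)*sqrt(3))*(-18) = -10 + sqrt(6)*(-18) = -10 - 18*sqrt(6)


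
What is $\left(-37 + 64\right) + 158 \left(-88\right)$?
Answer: $-13877$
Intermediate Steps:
$\left(-37 + 64\right) + 158 \left(-88\right) = 27 - 13904 = -13877$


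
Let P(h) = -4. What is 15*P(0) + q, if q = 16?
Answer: -44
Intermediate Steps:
15*P(0) + q = 15*(-4) + 16 = -60 + 16 = -44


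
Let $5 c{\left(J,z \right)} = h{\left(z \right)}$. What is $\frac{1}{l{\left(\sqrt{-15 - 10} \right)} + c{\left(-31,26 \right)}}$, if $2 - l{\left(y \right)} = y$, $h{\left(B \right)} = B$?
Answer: $\frac{180}{1921} + \frac{125 i}{1921} \approx 0.093701 + 0.06507 i$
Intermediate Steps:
$c{\left(J,z \right)} = \frac{z}{5}$
$l{\left(y \right)} = 2 - y$
$\frac{1}{l{\left(\sqrt{-15 - 10} \right)} + c{\left(-31,26 \right)}} = \frac{1}{\left(2 - \sqrt{-15 - 10}\right) + \frac{1}{5} \cdot 26} = \frac{1}{\left(2 - \sqrt{-25}\right) + \frac{26}{5}} = \frac{1}{\left(2 - 5 i\right) + \frac{26}{5}} = \frac{1}{\frac{36}{5} - 5 i} = \frac{25 \left(\frac{36}{5} + 5 i\right)}{1921}$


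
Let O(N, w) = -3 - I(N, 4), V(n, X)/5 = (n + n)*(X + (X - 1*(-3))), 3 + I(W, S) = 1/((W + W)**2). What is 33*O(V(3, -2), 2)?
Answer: -11/1200 ≈ -0.0091667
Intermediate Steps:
I(W, S) = -3 + 1/(4*W**2) (I(W, S) = -3 + 1/((W + W)**2) = -3 + 1/((2*W)**2) = -3 + 1/(4*W**2))
V(n, X) = 10*n*(3 + 2*X) (V(n, X) = 5*((n + n)*(X + (X - 1*(-3)))) = 5*((2*n)*(X + (X + 3))) = 5*((2*n)*(X + (3 + X))) = 5*((2*n)*(3 + 2*X)) = 5*(2*n*(3 + 2*X)) = 10*n*(3 + 2*X))
O(N, w) = -1/(4*N**2) (O(N, w) = -3 - (-3 + 1/(4*N**2)) = -3 + (3 - 1/(4*N**2)) = -1/(4*N**2))
33*O(V(3, -2), 2) = 33*(-1/(900*(3 + 2*(-2))**2)/4) = 33*(-1/(900*(3 - 4)**2)/4) = 33*(-1/(4*(10*3*(-1))**2)) = 33*(-1/4/(-30)**2) = 33*(-1/4*1/900) = 33*(-1/3600) = -11/1200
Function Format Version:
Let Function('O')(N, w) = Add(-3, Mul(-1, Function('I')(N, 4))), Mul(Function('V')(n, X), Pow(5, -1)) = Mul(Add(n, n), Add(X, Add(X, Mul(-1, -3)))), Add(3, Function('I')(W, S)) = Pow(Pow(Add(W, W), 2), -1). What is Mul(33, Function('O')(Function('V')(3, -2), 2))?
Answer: Rational(-11, 1200) ≈ -0.0091667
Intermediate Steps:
Function('I')(W, S) = Add(-3, Mul(Rational(1, 4), Pow(W, -2))) (Function('I')(W, S) = Add(-3, Pow(Pow(Add(W, W), 2), -1)) = Add(-3, Pow(Pow(Mul(2, W), 2), -1)) = Add(-3, Pow(Mul(4, Pow(W, 2)), -1)) = Add(-3, Mul(Rational(1, 4), Pow(W, -2))))
Function('V')(n, X) = Mul(10, n, Add(3, Mul(2, X))) (Function('V')(n, X) = Mul(5, Mul(Add(n, n), Add(X, Add(X, Mul(-1, -3))))) = Mul(5, Mul(Mul(2, n), Add(X, Add(X, 3)))) = Mul(5, Mul(Mul(2, n), Add(X, Add(3, X)))) = Mul(5, Mul(Mul(2, n), Add(3, Mul(2, X)))) = Mul(5, Mul(2, n, Add(3, Mul(2, X)))) = Mul(10, n, Add(3, Mul(2, X))))
Function('O')(N, w) = Mul(Rational(-1, 4), Pow(N, -2)) (Function('O')(N, w) = Add(-3, Mul(-1, Add(-3, Mul(Rational(1, 4), Pow(N, -2))))) = Add(-3, Add(3, Mul(Rational(-1, 4), Pow(N, -2)))) = Mul(Rational(-1, 4), Pow(N, -2)))
Mul(33, Function('O')(Function('V')(3, -2), 2)) = Mul(33, Mul(Rational(-1, 4), Pow(Mul(10, 3, Add(3, Mul(2, -2))), -2))) = Mul(33, Mul(Rational(-1, 4), Pow(Mul(10, 3, Add(3, -4)), -2))) = Mul(33, Mul(Rational(-1, 4), Pow(Mul(10, 3, -1), -2))) = Mul(33, Mul(Rational(-1, 4), Pow(-30, -2))) = Mul(33, Mul(Rational(-1, 4), Rational(1, 900))) = Mul(33, Rational(-1, 3600)) = Rational(-11, 1200)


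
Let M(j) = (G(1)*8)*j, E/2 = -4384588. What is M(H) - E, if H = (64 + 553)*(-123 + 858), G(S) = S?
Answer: 12397136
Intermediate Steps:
H = 453495 (H = 617*735 = 453495)
E = -8769176 (E = 2*(-4384588) = -8769176)
M(j) = 8*j (M(j) = (1*8)*j = 8*j)
M(H) - E = 8*453495 - 1*(-8769176) = 3627960 + 8769176 = 12397136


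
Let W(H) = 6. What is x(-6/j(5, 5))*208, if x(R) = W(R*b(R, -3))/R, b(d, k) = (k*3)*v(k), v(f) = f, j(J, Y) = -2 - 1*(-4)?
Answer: -416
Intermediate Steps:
j(J, Y) = 2 (j(J, Y) = -2 + 4 = 2)
b(d, k) = 3*k² (b(d, k) = (k*3)*k = (3*k)*k = 3*k²)
x(R) = 6/R
x(-6/j(5, 5))*208 = (6/((-6/2)))*208 = (6/((-6*½)))*208 = (6/(-3))*208 = (6*(-⅓))*208 = -2*208 = -416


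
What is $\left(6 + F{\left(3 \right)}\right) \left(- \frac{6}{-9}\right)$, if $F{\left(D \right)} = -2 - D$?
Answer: $\frac{2}{3} \approx 0.66667$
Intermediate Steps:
$\left(6 + F{\left(3 \right)}\right) \left(- \frac{6}{-9}\right) = \left(6 - 5\right) \left(- \frac{6}{-9}\right) = \left(6 - 5\right) \left(\left(-6\right) \left(- \frac{1}{9}\right)\right) = \left(6 - 5\right) \frac{2}{3} = 1 \cdot \frac{2}{3} = \frac{2}{3}$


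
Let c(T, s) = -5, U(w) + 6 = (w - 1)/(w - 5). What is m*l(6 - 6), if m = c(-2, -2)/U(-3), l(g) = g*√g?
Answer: 0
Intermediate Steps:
U(w) = -6 + (-1 + w)/(-5 + w) (U(w) = -6 + (w - 1)/(w - 5) = -6 + (-1 + w)/(-5 + w))
l(g) = g^(3/2)
m = 10/11 (m = -5*(-5 - 3)/(29 - 5*(-3)) = -5*(-8/(29 + 15)) = -5/((-⅛*44)) = -5/(-11/2) = -5*(-2/11) = 10/11 ≈ 0.90909)
m*l(6 - 6) = 10*(6 - 6)^(3/2)/11 = 10*0^(3/2)/11 = (10/11)*0 = 0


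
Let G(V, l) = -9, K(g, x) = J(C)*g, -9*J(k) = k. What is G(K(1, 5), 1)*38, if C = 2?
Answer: -342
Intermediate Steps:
J(k) = -k/9
K(g, x) = -2*g/9 (K(g, x) = (-⅑*2)*g = -2*g/9)
G(K(1, 5), 1)*38 = -9*38 = -342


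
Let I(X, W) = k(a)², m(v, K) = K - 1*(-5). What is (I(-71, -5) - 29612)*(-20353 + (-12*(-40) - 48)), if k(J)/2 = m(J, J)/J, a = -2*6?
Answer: 21235447343/36 ≈ 5.8987e+8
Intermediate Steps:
m(v, K) = 5 + K (m(v, K) = K + 5 = 5 + K)
a = -12
k(J) = 2*(5 + J)/J (k(J) = 2*((5 + J)/J) = 2*(5 + J)/J)
I(X, W) = 49/36 (I(X, W) = (2 + 10/(-12))² = (2 + 10*(-1/12))² = (2 - ⅚)² = (7/6)² = 49/36)
(I(-71, -5) - 29612)*(-20353 + (-12*(-40) - 48)) = (49/36 - 29612)*(-20353 + (-12*(-40) - 48)) = -1065983*(-20353 + (480 - 48))/36 = -1065983*(-20353 + 432)/36 = -1065983/36*(-19921) = 21235447343/36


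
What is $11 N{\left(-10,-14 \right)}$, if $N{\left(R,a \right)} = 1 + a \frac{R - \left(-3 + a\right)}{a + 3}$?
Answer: $109$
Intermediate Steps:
$N{\left(R,a \right)} = 1 + \frac{a \left(3 + R - a\right)}{3 + a}$ ($N{\left(R,a \right)} = 1 + a \frac{3 + R - a}{3 + a} = 1 + \frac{a \left(3 + R - a\right)}{3 + a}$)
$11 N{\left(-10,-14 \right)} = 11 \frac{3 - \left(-14\right)^{2} + 4 \left(-14\right) - -140}{3 - 14} = 11 \frac{3 - 196 - 56 + 140}{-11} = 11 \left(- \frac{3 - 196 - 56 + 140}{11}\right) = 11 \left(\left(- \frac{1}{11}\right) \left(-109\right)\right) = 11 \cdot \frac{109}{11} = 109$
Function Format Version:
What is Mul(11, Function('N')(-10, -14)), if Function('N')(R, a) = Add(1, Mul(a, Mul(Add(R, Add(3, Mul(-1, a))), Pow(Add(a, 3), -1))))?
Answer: 109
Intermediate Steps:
Function('N')(R, a) = Add(1, Mul(a, Pow(Add(3, a), -1), Add(3, R, Mul(-1, a)))) (Function('N')(R, a) = Add(1, Mul(a, Mul(Add(3, R, Mul(-1, a)), Pow(Add(3, a), -1)))) = Add(1, Mul(a, Mul(Pow(Add(3, a), -1), Add(3, R, Mul(-1, a))))) = Add(1, Mul(a, Pow(Add(3, a), -1), Add(3, R, Mul(-1, a)))))
Mul(11, Function('N')(-10, -14)) = Mul(11, Mul(Pow(Add(3, -14), -1), Add(3, Mul(-1, Pow(-14, 2)), Mul(4, -14), Mul(-10, -14)))) = Mul(11, Mul(Pow(-11, -1), Add(3, Mul(-1, 196), -56, 140))) = Mul(11, Mul(Rational(-1, 11), Add(3, -196, -56, 140))) = Mul(11, Mul(Rational(-1, 11), -109)) = Mul(11, Rational(109, 11)) = 109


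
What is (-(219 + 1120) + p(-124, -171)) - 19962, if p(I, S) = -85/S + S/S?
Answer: -3642215/171 ≈ -21300.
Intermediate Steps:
p(I, S) = 1 - 85/S (p(I, S) = -85/S + 1 = 1 - 85/S)
(-(219 + 1120) + p(-124, -171)) - 19962 = (-(219 + 1120) + (-85 - 171)/(-171)) - 19962 = (-1*1339 - 1/171*(-256)) - 19962 = (-1339 + 256/171) - 19962 = -228713/171 - 19962 = -3642215/171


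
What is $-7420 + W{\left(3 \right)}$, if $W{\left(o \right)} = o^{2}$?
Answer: $-7411$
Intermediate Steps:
$-7420 + W{\left(3 \right)} = -7420 + 3^{2} = -7420 + 9 = -7411$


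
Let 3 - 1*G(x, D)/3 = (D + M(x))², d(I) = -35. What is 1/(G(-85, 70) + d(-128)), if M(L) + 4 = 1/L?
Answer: -7225/94570493 ≈ -7.6398e-5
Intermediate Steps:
M(L) = -4 + 1/L
G(x, D) = 9 - 3*(-4 + D + 1/x)² (G(x, D) = 9 - 3*(D + (-4 + 1/x))² = 9 - 3*(-4 + D + 1/x)²)
1/(G(-85, 70) + d(-128)) = 1/((9 - 3*(1 - 4*(-85) + 70*(-85))²/(-85)²) - 35) = 1/((9 - 3*1/7225*(1 + 340 - 5950)²) - 35) = 1/((9 - 3*1/7225*(-5609)²) - 35) = 1/((9 - 3*1/7225*31460881) - 35) = 1/((9 - 94382643/7225) - 35) = 1/(-94317618/7225 - 35) = 1/(-94570493/7225) = -7225/94570493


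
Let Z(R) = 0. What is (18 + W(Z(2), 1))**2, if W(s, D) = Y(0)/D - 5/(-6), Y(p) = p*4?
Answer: 12769/36 ≈ 354.69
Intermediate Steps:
Y(p) = 4*p
W(s, D) = 5/6 (W(s, D) = (4*0)/D - 5/(-6) = 0/D - 5*(-1/6) = 0 + 5/6 = 5/6)
(18 + W(Z(2), 1))**2 = (18 + 5/6)**2 = (113/6)**2 = 12769/36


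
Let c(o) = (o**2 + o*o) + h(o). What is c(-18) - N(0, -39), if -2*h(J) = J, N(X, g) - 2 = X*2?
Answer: 655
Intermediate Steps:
N(X, g) = 2 + 2*X (N(X, g) = 2 + X*2 = 2 + 2*X)
h(J) = -J/2
c(o) = 2*o**2 - o/2 (c(o) = (o**2 + o*o) - o/2 = (o**2 + o**2) - o/2 = 2*o**2 - o/2)
c(-18) - N(0, -39) = (1/2)*(-18)*(-1 + 4*(-18)) - (2 + 2*0) = (1/2)*(-18)*(-1 - 72) - (2 + 0) = (1/2)*(-18)*(-73) - 1*2 = 657 - 2 = 655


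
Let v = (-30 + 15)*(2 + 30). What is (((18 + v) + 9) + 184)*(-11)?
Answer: 2959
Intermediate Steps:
v = -480 (v = -15*32 = -480)
(((18 + v) + 9) + 184)*(-11) = (((18 - 480) + 9) + 184)*(-11) = ((-462 + 9) + 184)*(-11) = (-453 + 184)*(-11) = -269*(-11) = 2959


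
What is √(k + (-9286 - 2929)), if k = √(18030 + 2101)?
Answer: √(-12215 + √20131) ≈ 109.88*I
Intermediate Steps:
k = √20131 ≈ 141.88
√(k + (-9286 - 2929)) = √(√20131 + (-9286 - 2929)) = √(√20131 - 12215) = √(-12215 + √20131)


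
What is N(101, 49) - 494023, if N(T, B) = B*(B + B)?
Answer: -489221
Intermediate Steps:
N(T, B) = 2*B**2 (N(T, B) = B*(2*B) = 2*B**2)
N(101, 49) - 494023 = 2*49**2 - 494023 = 2*2401 - 494023 = 4802 - 494023 = -489221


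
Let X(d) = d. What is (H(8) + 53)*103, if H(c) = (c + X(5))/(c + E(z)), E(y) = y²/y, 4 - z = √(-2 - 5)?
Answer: 840377/151 + 1339*I*√7/151 ≈ 5565.4 + 23.461*I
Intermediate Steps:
z = 4 - I*√7 (z = 4 - √(-2 - 5) = 4 - √(-7) = 4 - I*√7 ≈ 4.0 - 2.6458*I)
E(y) = y
H(c) = (5 + c)/(4 + c - I*√7) (H(c) = (c + 5)/(c + (4 - I*√7)) = (5 + c)/(4 + c - I*√7))
(H(8) + 53)*103 = ((5 + 8)/(4 + 8 - I*√7) + 53)*103 = (13/(12 - I*√7) + 53)*103 = (53 + 13/(12 - I*√7))*103 = 5459 + 1339/(12 - I*√7)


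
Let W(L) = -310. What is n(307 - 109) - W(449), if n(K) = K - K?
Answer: 310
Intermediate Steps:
n(K) = 0
n(307 - 109) - W(449) = 0 - 1*(-310) = 0 + 310 = 310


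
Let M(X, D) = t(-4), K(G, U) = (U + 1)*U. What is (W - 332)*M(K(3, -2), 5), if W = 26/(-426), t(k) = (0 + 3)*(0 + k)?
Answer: 282916/71 ≈ 3984.7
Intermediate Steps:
K(G, U) = U*(1 + U) (K(G, U) = (1 + U)*U = U*(1 + U))
t(k) = 3*k
W = -13/213 (W = 26*(-1/426) = -13/213 ≈ -0.061033)
M(X, D) = -12 (M(X, D) = 3*(-4) = -12)
(W - 332)*M(K(3, -2), 5) = (-13/213 - 332)*(-12) = -70729/213*(-12) = 282916/71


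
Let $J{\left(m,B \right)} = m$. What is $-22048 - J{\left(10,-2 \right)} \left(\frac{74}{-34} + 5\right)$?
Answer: $- \frac{375296}{17} \approx -22076.0$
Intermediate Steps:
$-22048 - J{\left(10,-2 \right)} \left(\frac{74}{-34} + 5\right) = -22048 - 10 \left(\frac{74}{-34} + 5\right) = -22048 - 10 \left(74 \left(- \frac{1}{34}\right) + 5\right) = -22048 - 10 \left(- \frac{37}{17} + 5\right) = -22048 - 10 \cdot \frac{48}{17} = -22048 - \frac{480}{17} = - \frac{375296}{17}$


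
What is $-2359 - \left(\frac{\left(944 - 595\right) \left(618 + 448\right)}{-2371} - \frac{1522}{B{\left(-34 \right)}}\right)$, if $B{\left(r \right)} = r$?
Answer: $- \frac{90563966}{40307} \approx -2246.9$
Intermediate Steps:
$-2359 - \left(\frac{\left(944 - 595\right) \left(618 + 448\right)}{-2371} - \frac{1522}{B{\left(-34 \right)}}\right) = -2359 - \left(\frac{\left(944 - 595\right) \left(618 + 448\right)}{-2371} - \frac{1522}{-34}\right) = -2359 - \left(349 \cdot 1066 \left(- \frac{1}{2371}\right) - - \frac{761}{17}\right) = -2359 - \left(372034 \left(- \frac{1}{2371}\right) + \frac{761}{17}\right) = -2359 - \left(- \frac{372034}{2371} + \frac{761}{17}\right) = -2359 - - \frac{4520247}{40307} = -2359 + \frac{4520247}{40307} = - \frac{90563966}{40307}$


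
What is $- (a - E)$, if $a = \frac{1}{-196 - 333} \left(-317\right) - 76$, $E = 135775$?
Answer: $\frac{71864862}{529} \approx 1.3585 \cdot 10^{5}$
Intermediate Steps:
$a = - \frac{39887}{529}$ ($a = \frac{1}{-529} \left(-317\right) - 76 = \left(- \frac{1}{529}\right) \left(-317\right) - 76 = \frac{317}{529} - 76 = - \frac{39887}{529} \approx -75.401$)
$- (a - E) = - (- \frac{39887}{529} - 135775) = \left(-1\right) \left(- \frac{71864862}{529}\right) = \frac{71864862}{529}$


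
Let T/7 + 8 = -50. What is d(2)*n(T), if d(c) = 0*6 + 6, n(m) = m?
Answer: -2436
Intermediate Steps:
T = -406 (T = -56 + 7*(-50) = -56 - 350 = -406)
d(c) = 6 (d(c) = 0 + 6 = 6)
d(2)*n(T) = 6*(-406) = -2436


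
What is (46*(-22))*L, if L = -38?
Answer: 38456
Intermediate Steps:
(46*(-22))*L = (46*(-22))*(-38) = -1012*(-38) = 38456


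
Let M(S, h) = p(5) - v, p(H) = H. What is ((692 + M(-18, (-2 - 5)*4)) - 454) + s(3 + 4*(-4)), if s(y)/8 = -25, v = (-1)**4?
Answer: 42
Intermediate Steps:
v = 1
M(S, h) = 4 (M(S, h) = 5 - 1*1 = 5 - 1 = 4)
s(y) = -200 (s(y) = 8*(-25) = -200)
((692 + M(-18, (-2 - 5)*4)) - 454) + s(3 + 4*(-4)) = ((692 + 4) - 454) - 200 = (696 - 454) - 200 = 242 - 200 = 42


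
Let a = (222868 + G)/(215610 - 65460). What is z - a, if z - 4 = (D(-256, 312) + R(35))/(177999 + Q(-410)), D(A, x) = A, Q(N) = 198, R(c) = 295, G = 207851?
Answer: 3364237823/2972919950 ≈ 1.1316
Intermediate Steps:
a = 143573/50050 (a = (222868 + 207851)/(215610 - 65460) = 430719/150150 = 430719*(1/150150) = 143573/50050 ≈ 2.8686)
z = 237609/59399 (z = 4 + (-256 + 295)/(177999 + 198) = 4 + 39/178197 = 4 + 39*(1/178197) = 4 + 13/59399 = 237609/59399 ≈ 4.0002)
z - a = 237609/59399 - 1*143573/50050 = 237609/59399 - 143573/50050 = 3364237823/2972919950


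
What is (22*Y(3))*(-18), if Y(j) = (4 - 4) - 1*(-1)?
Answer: -396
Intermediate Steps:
Y(j) = 1 (Y(j) = 0 + 1 = 1)
(22*Y(3))*(-18) = (22*1)*(-18) = 22*(-18) = -396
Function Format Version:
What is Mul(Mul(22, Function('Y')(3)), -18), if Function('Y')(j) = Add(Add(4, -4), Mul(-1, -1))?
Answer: -396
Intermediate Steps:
Function('Y')(j) = 1 (Function('Y')(j) = Add(0, 1) = 1)
Mul(Mul(22, Function('Y')(3)), -18) = Mul(Mul(22, 1), -18) = Mul(22, -18) = -396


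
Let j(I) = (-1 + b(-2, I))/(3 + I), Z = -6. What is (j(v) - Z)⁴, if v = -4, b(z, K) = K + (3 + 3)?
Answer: 625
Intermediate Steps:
b(z, K) = 6 + K (b(z, K) = K + 6 = 6 + K)
j(I) = (5 + I)/(3 + I) (j(I) = (-1 + (6 + I))/(3 + I) = (5 + I)/(3 + I))
(j(v) - Z)⁴ = ((5 - 4)/(3 - 4) - 1*(-6))⁴ = (1/(-1) + 6)⁴ = (-1*1 + 6)⁴ = (-1 + 6)⁴ = 5⁴ = 625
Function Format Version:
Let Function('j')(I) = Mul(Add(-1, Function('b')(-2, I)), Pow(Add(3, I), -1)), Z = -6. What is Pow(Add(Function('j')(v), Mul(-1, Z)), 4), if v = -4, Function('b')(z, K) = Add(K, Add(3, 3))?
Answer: 625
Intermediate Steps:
Function('b')(z, K) = Add(6, K) (Function('b')(z, K) = Add(K, 6) = Add(6, K))
Function('j')(I) = Mul(Pow(Add(3, I), -1), Add(5, I)) (Function('j')(I) = Mul(Add(-1, Add(6, I)), Pow(Add(3, I), -1)) = Mul(Add(5, I), Pow(Add(3, I), -1)) = Mul(Pow(Add(3, I), -1), Add(5, I)))
Pow(Add(Function('j')(v), Mul(-1, Z)), 4) = Pow(Add(Mul(Pow(Add(3, -4), -1), Add(5, -4)), Mul(-1, -6)), 4) = Pow(Add(Mul(Pow(-1, -1), 1), 6), 4) = Pow(Add(Mul(-1, 1), 6), 4) = Pow(Add(-1, 6), 4) = Pow(5, 4) = 625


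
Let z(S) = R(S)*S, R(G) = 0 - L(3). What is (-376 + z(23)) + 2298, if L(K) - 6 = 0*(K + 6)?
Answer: 1784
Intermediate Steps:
L(K) = 6 (L(K) = 6 + 0*(K + 6) = 6 + 0*(6 + K) = 6 + 0 = 6)
R(G) = -6 (R(G) = 0 - 1*6 = 0 - 6 = -6)
z(S) = -6*S
(-376 + z(23)) + 2298 = (-376 - 6*23) + 2298 = (-376 - 138) + 2298 = -514 + 2298 = 1784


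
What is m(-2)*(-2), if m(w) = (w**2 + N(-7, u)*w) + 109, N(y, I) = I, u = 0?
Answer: -226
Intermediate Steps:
m(w) = 109 + w**2 (m(w) = (w**2 + 0*w) + 109 = (w**2 + 0) + 109 = w**2 + 109 = 109 + w**2)
m(-2)*(-2) = (109 + (-2)**2)*(-2) = (109 + 4)*(-2) = 113*(-2) = -226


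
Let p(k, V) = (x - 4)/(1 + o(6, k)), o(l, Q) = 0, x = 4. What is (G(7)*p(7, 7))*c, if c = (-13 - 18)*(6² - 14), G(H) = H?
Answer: 0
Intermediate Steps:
p(k, V) = 0 (p(k, V) = (4 - 4)/(1 + 0) = 0/1 = 0*1 = 0)
c = -682 (c = -31*(36 - 14) = -31*22 = -682)
(G(7)*p(7, 7))*c = (7*0)*(-682) = 0*(-682) = 0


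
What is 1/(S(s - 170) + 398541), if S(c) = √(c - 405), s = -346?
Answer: 132847/52944976534 - I*√921/158834929602 ≈ 2.5092e-6 - 1.9107e-10*I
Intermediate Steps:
S(c) = √(-405 + c)
1/(S(s - 170) + 398541) = 1/(√(-405 + (-346 - 170)) + 398541) = 1/(√(-405 - 516) + 398541) = 1/(√(-921) + 398541) = 1/(I*√921 + 398541) = 1/(398541 + I*√921)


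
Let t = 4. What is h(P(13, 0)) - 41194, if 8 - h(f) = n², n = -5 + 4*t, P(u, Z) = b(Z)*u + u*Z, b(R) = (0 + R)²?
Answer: -41307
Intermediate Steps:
b(R) = R²
P(u, Z) = Z*u + u*Z² (P(u, Z) = Z²*u + u*Z = u*Z² + Z*u = Z*u + u*Z²)
n = 11 (n = -5 + 4*4 = -5 + 16 = 11)
h(f) = -113 (h(f) = 8 - 1*11² = 8 - 1*121 = 8 - 121 = -113)
h(P(13, 0)) - 41194 = -113 - 41194 = -41307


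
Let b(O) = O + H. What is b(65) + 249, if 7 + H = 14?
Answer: 321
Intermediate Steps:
H = 7 (H = -7 + 14 = 7)
b(O) = 7 + O (b(O) = O + 7 = 7 + O)
b(65) + 249 = (7 + 65) + 249 = 72 + 249 = 321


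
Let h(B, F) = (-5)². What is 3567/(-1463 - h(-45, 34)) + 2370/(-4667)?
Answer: -6724583/2314832 ≈ -2.9050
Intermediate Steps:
h(B, F) = 25
3567/(-1463 - h(-45, 34)) + 2370/(-4667) = 3567/(-1463 - 1*25) + 2370/(-4667) = 3567/(-1463 - 25) + 2370*(-1/4667) = 3567/(-1488) - 2370/4667 = 3567*(-1/1488) - 2370/4667 = -1189/496 - 2370/4667 = -6724583/2314832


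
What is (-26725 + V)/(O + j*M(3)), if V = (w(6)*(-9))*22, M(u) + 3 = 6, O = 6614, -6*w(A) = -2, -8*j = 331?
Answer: -214328/51919 ≈ -4.1281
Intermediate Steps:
j = -331/8 (j = -1/8*331 = -331/8 ≈ -41.375)
w(A) = 1/3 (w(A) = -1/6*(-2) = 1/3)
M(u) = 3 (M(u) = -3 + 6 = 3)
V = -66 (V = ((1/3)*(-9))*22 = -3*22 = -66)
(-26725 + V)/(O + j*M(3)) = (-26725 - 66)/(6614 - 331/8*3) = -26791/(6614 - 993/8) = -26791/51919/8 = -26791*8/51919 = -214328/51919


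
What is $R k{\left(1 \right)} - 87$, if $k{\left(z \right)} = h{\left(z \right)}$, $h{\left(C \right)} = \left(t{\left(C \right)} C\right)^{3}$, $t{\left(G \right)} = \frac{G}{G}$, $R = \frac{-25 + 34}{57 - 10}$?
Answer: $- \frac{4080}{47} \approx -86.808$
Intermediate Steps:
$R = \frac{9}{47} \approx 0.19149$
$t{\left(G \right)} = 1$
$h{\left(C \right)} = C^{3}$ ($h{\left(C \right)} = \left(1 C\right)^{3} = C^{3}$)
$k{\left(z \right)} = z^{3}$
$R k{\left(1 \right)} - 87 = \frac{9 \cdot 1^{3}}{47} - 87 = \frac{9}{47} \cdot 1 - 87 = \frac{9}{47} - 87 = - \frac{4080}{47}$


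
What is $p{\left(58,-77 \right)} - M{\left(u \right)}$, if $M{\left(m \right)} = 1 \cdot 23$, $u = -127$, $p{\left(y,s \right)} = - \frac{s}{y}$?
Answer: $- \frac{1257}{58} \approx -21.672$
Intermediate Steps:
$p{\left(y,s \right)} = - \frac{s}{y}$
$M{\left(m \right)} = 23$
$p{\left(58,-77 \right)} - M{\left(u \right)} = \left(-1\right) \left(-77\right) \frac{1}{58} - 23 = \frac{77}{58} - 23 = - \frac{1257}{58}$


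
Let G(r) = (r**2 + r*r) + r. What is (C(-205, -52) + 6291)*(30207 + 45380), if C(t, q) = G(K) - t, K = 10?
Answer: 506886422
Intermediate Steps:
G(r) = r + 2*r**2 (G(r) = (r**2 + r**2) + r = 2*r**2 + r = r + 2*r**2)
C(t, q) = 210 - t (C(t, q) = 10*(1 + 2*10) - t = 10*(1 + 20) - t = 10*21 - t = 210 - t)
(C(-205, -52) + 6291)*(30207 + 45380) = ((210 - 1*(-205)) + 6291)*(30207 + 45380) = ((210 + 205) + 6291)*75587 = (415 + 6291)*75587 = 6706*75587 = 506886422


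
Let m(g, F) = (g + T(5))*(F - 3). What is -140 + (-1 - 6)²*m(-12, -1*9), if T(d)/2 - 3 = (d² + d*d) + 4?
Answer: -60116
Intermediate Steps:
T(d) = 14 + 4*d² (T(d) = 6 + 2*((d² + d*d) + 4) = 6 + 2*((d² + d²) + 4) = 6 + 2*(2*d² + 4) = 6 + 2*(4 + 2*d²) = 6 + (8 + 4*d²) = 14 + 4*d²)
m(g, F) = (-3 + F)*(114 + g) (m(g, F) = (g + (14 + 4*5²))*(F - 3) = (g + (14 + 4*25))*(-3 + F) = (g + (14 + 100))*(-3 + F) = (g + 114)*(-3 + F) = (114 + g)*(-3 + F) = (-3 + F)*(114 + g))
-140 + (-1 - 6)²*m(-12, -1*9) = -140 + (-1 - 6)²*(-342 - 3*(-12) + 114*(-1*9) - 1*9*(-12)) = -140 + (-7)²*(-342 + 36 + 114*(-9) - 9*(-12)) = -140 + 49*(-342 + 36 - 1026 + 108) = -140 + 49*(-1224) = -140 - 59976 = -60116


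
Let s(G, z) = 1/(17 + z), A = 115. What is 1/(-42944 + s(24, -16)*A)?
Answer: -1/42829 ≈ -2.3349e-5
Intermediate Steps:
1/(-42944 + s(24, -16)*A) = 1/(-42944 + 115/(17 - 16)) = 1/(-42944 + 115/1) = 1/(-42944 + 1*115) = 1/(-42944 + 115) = 1/(-42829) = -1/42829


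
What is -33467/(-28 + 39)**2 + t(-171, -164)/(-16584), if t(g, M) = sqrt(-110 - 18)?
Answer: -33467/121 - I*sqrt(2)/2073 ≈ -276.59 - 0.00068221*I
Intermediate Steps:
t(g, M) = 8*I*sqrt(2) (t(g, M) = sqrt(-128) = 8*I*sqrt(2))
-33467/(-28 + 39)**2 + t(-171, -164)/(-16584) = -33467/(-28 + 39)**2 + (8*I*sqrt(2))/(-16584) = -33467/(11**2) + (8*I*sqrt(2))*(-1/16584) = -33467/121 - I*sqrt(2)/2073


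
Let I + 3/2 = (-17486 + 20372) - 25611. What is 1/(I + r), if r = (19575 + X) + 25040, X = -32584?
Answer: -2/21391 ≈ -9.3497e-5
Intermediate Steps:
I = -45453/2 (I = -3/2 + ((-17486 + 20372) - 25611) = -3/2 + (2886 - 25611) = -3/2 - 22725 = -45453/2 ≈ -22727.)
r = 12031 (r = (19575 - 32584) + 25040 = -13009 + 25040 = 12031)
1/(I + r) = 1/(-45453/2 + 12031) = 1/(-21391/2) = -2/21391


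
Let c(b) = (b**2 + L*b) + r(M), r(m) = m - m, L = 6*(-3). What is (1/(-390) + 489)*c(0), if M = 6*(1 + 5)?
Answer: 0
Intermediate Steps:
M = 36 (M = 6*6 = 36)
L = -18
r(m) = 0
c(b) = b**2 - 18*b (c(b) = (b**2 - 18*b) + 0 = b**2 - 18*b)
(1/(-390) + 489)*c(0) = (1/(-390) + 489)*(0*(-18 + 0)) = (-1/390 + 489)*(0*(-18)) = (190709/390)*0 = 0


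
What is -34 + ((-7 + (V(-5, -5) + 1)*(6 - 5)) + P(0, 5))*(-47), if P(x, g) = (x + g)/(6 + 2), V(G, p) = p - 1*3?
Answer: 4757/8 ≈ 594.63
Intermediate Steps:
V(G, p) = -3 + p (V(G, p) = p - 3 = -3 + p)
P(x, g) = g/8 + x/8 (P(x, g) = (g + x)/8 = (g + x)*(⅛) = g/8 + x/8)
-34 + ((-7 + (V(-5, -5) + 1)*(6 - 5)) + P(0, 5))*(-47) = -34 + ((-7 + ((-3 - 5) + 1)*(6 - 5)) + ((⅛)*5 + (⅛)*0))*(-47) = -34 + ((-7 + (-8 + 1)*1) + (5/8 + 0))*(-47) = -34 + ((-7 - 7*1) + 5/8)*(-47) = -34 + ((-7 - 7) + 5/8)*(-47) = -34 + (-14 + 5/8)*(-47) = -34 - 107/8*(-47) = -34 + 5029/8 = 4757/8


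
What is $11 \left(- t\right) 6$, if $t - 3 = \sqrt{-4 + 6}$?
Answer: $-198 - 66 \sqrt{2} \approx -291.34$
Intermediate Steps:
$t = 3 + \sqrt{2}$ ($t = 3 + \sqrt{-4 + 6} = 3 + \sqrt{2} \approx 4.4142$)
$11 \left(- t\right) 6 = 11 \left(- (3 + \sqrt{2})\right) 6 = 11 \left(-3 - \sqrt{2}\right) 6 = \left(-33 - 11 \sqrt{2}\right) 6 = -198 - 66 \sqrt{2}$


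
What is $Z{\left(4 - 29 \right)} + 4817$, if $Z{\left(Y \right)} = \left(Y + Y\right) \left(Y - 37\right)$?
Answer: $7917$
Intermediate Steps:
$Z{\left(Y \right)} = 2 Y \left(-37 + Y\right)$
$Z{\left(4 - 29 \right)} + 4817 = 2 \left(4 - 29\right) \left(-37 + \left(4 - 29\right)\right) + 4817 = 2 \left(-25\right) \left(-37 - 25\right) + 4817 = 2 \left(-25\right) \left(-62\right) + 4817 = 3100 + 4817 = 7917$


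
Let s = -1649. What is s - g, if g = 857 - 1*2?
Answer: -2504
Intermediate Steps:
g = 855 (g = 857 - 2 = 855)
s - g = -1649 - 1*855 = -1649 - 855 = -2504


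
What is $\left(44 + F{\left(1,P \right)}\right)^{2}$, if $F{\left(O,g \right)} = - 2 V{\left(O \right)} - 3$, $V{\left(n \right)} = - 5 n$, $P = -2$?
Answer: $2601$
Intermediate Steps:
$F{\left(O,g \right)} = -3 + 10 O$ ($F{\left(O,g \right)} = - 2 \left(- 5 O\right) - 3 = 10 O - 3 = -3 + 10 O$)
$\left(44 + F{\left(1,P \right)}\right)^{2} = \left(44 + \left(-3 + 10 \cdot 1\right)\right)^{2} = \left(44 + \left(-3 + 10\right)\right)^{2} = \left(44 + 7\right)^{2} = 51^{2} = 2601$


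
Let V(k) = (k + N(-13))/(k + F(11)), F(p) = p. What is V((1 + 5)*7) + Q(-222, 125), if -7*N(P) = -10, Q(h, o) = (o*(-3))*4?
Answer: -556196/371 ≈ -1499.2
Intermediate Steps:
Q(h, o) = -12*o (Q(h, o) = -3*o*4 = -12*o)
N(P) = 10/7 (N(P) = -⅐*(-10) = 10/7)
V(k) = (10/7 + k)/(11 + k) (V(k) = (k + 10/7)/(k + 11) = (10/7 + k)/(11 + k))
V((1 + 5)*7) + Q(-222, 125) = (10/7 + (1 + 5)*7)/(11 + (1 + 5)*7) - 12*125 = (10/7 + 6*7)/(11 + 6*7) - 1500 = (10/7 + 42)/(11 + 42) - 1500 = (304/7)/53 - 1500 = (1/53)*(304/7) - 1500 = 304/371 - 1500 = -556196/371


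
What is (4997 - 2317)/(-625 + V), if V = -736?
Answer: -2680/1361 ≈ -1.9691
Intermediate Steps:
(4997 - 2317)/(-625 + V) = (4997 - 2317)/(-625 - 736) = 2680/(-1361) = 2680*(-1/1361) = -2680/1361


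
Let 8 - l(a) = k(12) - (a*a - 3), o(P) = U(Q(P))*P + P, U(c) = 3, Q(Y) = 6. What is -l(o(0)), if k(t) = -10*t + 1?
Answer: -124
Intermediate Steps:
k(t) = 1 - 10*t
o(P) = 4*P (o(P) = 3*P + P = 4*P)
l(a) = 124 + a**2 (l(a) = 8 - ((1 - 10*12) - (a*a - 3)) = 8 - ((1 - 120) - (a**2 - 3)) = 8 - (-119 - (-3 + a**2)) = 8 - (-119 + (3 - a**2)) = 8 - (-116 - a**2) = 8 + (116 + a**2) = 124 + a**2)
-l(o(0)) = -(124 + (4*0)**2) = -(124 + 0**2) = -(124 + 0) = -1*124 = -124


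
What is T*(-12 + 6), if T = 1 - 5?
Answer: 24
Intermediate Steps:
T = -4
T*(-12 + 6) = -4*(-12 + 6) = -4*(-6) = 24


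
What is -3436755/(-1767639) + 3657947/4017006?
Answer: 6757131744221/2366872156278 ≈ 2.8549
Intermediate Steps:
-3436755/(-1767639) + 3657947/4017006 = -3436755*(-1/1767639) + 3657947*(1/4017006) = 1145585/589213 + 3657947/4017006 = 6757131744221/2366872156278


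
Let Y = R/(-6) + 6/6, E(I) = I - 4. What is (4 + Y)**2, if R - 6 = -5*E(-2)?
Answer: 1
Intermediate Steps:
E(I) = -4 + I
R = 36 (R = 6 - 5*(-4 - 2) = 6 - 5*(-6) = 6 + 30 = 36)
Y = -5 (Y = 36/(-6) + 6/6 = 36*(-1/6) + 6*(1/6) = -6 + 1 = -5)
(4 + Y)**2 = (4 - 5)**2 = (-1)**2 = 1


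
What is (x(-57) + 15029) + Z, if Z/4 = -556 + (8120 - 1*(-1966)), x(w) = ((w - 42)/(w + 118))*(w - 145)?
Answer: 3262087/61 ≈ 53477.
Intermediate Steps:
x(w) = (-145 + w)*(-42 + w)/(118 + w) (x(w) = ((-42 + w)/(118 + w))*(-145 + w) = (-145 + w)*(-42 + w)/(118 + w))
Z = 38120 (Z = 4*(-556 + (8120 - 1*(-1966))) = 4*(-556 + (8120 + 1966)) = 4*(-556 + 10086) = 4*9530 = 38120)
(x(-57) + 15029) + Z = ((6090 + (-57)² - 187*(-57))/(118 - 57) + 15029) + 38120 = ((6090 + 3249 + 10659)/61 + 15029) + 38120 = ((1/61)*19998 + 15029) + 38120 = (19998/61 + 15029) + 38120 = 936767/61 + 38120 = 3262087/61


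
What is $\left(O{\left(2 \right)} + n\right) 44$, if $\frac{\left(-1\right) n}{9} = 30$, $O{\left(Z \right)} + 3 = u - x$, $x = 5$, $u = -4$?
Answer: $-12408$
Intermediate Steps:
$O{\left(Z \right)} = -12$ ($O{\left(Z \right)} = -3 - 9 = -12$)
$n = -270$ ($n = \left(-9\right) 30 = -270$)
$\left(O{\left(2 \right)} + n\right) 44 = \left(-12 - 270\right) 44 = \left(-282\right) 44 = -12408$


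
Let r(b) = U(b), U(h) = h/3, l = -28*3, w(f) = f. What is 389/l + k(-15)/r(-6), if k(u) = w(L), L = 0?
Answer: -389/84 ≈ -4.6310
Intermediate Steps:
k(u) = 0
l = -84
U(h) = h/3 (U(h) = h*(⅓) = h/3)
r(b) = b/3
389/l + k(-15)/r(-6) = 389/(-84) + 0/(((⅓)*(-6))) = 389*(-1/84) + 0/(-2) = -389/84 + 0*(-½) = -389/84 + 0 = -389/84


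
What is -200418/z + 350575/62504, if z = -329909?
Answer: 128184774347/20620632136 ≈ 6.2163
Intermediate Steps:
-200418/z + 350575/62504 = -200418/(-329909) + 350575/62504 = -200418*(-1/329909) + 350575*(1/62504) = 200418/329909 + 350575/62504 = 128184774347/20620632136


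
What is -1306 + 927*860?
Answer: 795914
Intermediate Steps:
-1306 + 927*860 = -1306 + 797220 = 795914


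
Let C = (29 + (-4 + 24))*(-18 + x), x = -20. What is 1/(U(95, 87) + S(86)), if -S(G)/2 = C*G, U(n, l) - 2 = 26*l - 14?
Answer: 1/322514 ≈ 3.1006e-6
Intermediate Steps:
U(n, l) = -12 + 26*l (U(n, l) = 2 + (26*l - 14) = 2 + (-14 + 26*l) = -12 + 26*l)
C = -1862 (C = (29 + (-4 + 24))*(-18 - 20) = (29 + 20)*(-38) = 49*(-38) = -1862)
S(G) = 3724*G (S(G) = -(-3724)*G = 3724*G)
1/(U(95, 87) + S(86)) = 1/((-12 + 26*87) + 3724*86) = 1/((-12 + 2262) + 320264) = 1/(2250 + 320264) = 1/322514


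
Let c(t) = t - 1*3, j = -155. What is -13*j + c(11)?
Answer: 2023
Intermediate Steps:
c(t) = -3 + t (c(t) = t - 3 = -3 + t)
-13*j + c(11) = -13*(-155) + (-3 + 11) = 2015 + 8 = 2023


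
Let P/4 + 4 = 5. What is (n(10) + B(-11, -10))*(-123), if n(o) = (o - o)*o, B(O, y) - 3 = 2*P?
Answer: -1353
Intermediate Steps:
P = 4 (P = -16 + 4*5 = -16 + 20 = 4)
B(O, y) = 11 (B(O, y) = 3 + 2*4 = 3 + 8 = 11)
n(o) = 0 (n(o) = 0*o = 0)
(n(10) + B(-11, -10))*(-123) = (0 + 11)*(-123) = 11*(-123) = -1353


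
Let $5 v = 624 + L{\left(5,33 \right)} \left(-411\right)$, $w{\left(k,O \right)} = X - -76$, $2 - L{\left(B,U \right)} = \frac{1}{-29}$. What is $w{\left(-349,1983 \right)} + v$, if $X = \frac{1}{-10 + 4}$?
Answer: $\frac{29057}{870} \approx 33.399$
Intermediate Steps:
$L{\left(B,U \right)} = \frac{59}{29}$ ($L{\left(B,U \right)} = 2 - \frac{1}{-29} = 2 - - \frac{1}{29} = 2 + \frac{1}{29} = \frac{59}{29}$)
$X = - \frac{1}{6}$ ($X = \frac{1}{-6} = - \frac{1}{6} \approx -0.16667$)
$w{\left(k,O \right)} = \frac{455}{6}$ ($w{\left(k,O \right)} = - \frac{1}{6} - -76 = - \frac{1}{6} + 76 = \frac{455}{6}$)
$v = - \frac{6153}{145}$ ($v = \frac{624 + \frac{59}{29} \left(-411\right)}{5} = \frac{624 - \frac{24249}{29}}{5} = \frac{1}{5} \left(- \frac{6153}{29}\right) = - \frac{6153}{145} \approx -42.435$)
$w{\left(-349,1983 \right)} + v = \frac{455}{6} - \frac{6153}{145} = \frac{29057}{870}$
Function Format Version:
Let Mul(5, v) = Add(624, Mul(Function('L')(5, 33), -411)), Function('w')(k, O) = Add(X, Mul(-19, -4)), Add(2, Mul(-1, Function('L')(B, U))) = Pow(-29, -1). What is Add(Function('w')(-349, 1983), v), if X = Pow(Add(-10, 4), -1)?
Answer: Rational(29057, 870) ≈ 33.399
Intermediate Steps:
Function('L')(B, U) = Rational(59, 29) (Function('L')(B, U) = Add(2, Mul(-1, Pow(-29, -1))) = Add(2, Mul(-1, Rational(-1, 29))) = Add(2, Rational(1, 29)) = Rational(59, 29))
X = Rational(-1, 6) (X = Pow(-6, -1) = Rational(-1, 6) ≈ -0.16667)
Function('w')(k, O) = Rational(455, 6) (Function('w')(k, O) = Add(Rational(-1, 6), Mul(-19, -4)) = Add(Rational(-1, 6), 76) = Rational(455, 6))
v = Rational(-6153, 145) (v = Mul(Rational(1, 5), Add(624, Mul(Rational(59, 29), -411))) = Mul(Rational(1, 5), Add(624, Rational(-24249, 29))) = Mul(Rational(1, 5), Rational(-6153, 29)) = Rational(-6153, 145) ≈ -42.435)
Add(Function('w')(-349, 1983), v) = Add(Rational(455, 6), Rational(-6153, 145)) = Rational(29057, 870)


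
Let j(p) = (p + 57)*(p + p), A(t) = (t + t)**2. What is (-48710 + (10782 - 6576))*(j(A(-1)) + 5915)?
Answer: -284959112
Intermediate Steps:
A(t) = 4*t**2 (A(t) = (2*t)**2 = 4*t**2)
j(p) = 2*p*(57 + p) (j(p) = (57 + p)*(2*p) = 2*p*(57 + p))
(-48710 + (10782 - 6576))*(j(A(-1)) + 5915) = (-48710 + (10782 - 6576))*(2*(4*(-1)**2)*(57 + 4*(-1)**2) + 5915) = (-48710 + 4206)*(2*(4*1)*(57 + 4*1) + 5915) = -44504*(2*4*(57 + 4) + 5915) = -44504*(2*4*61 + 5915) = -44504*(488 + 5915) = -44504*6403 = -284959112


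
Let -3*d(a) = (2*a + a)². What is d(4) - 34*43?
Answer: -1510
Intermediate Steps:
d(a) = -3*a² (d(a) = -(2*a + a)²/3 = -9*a²/3 = -3*a²)
d(4) - 34*43 = -3*4² - 34*43 = -3*16 - 1462 = -48 - 1462 = -1510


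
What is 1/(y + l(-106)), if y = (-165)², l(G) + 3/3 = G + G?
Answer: 1/27012 ≈ 3.7021e-5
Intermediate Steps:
l(G) = -1 + 2*G (l(G) = -1 + (G + G) = -1 + 2*G)
y = 27225
1/(y + l(-106)) = 1/(27225 + (-1 + 2*(-106))) = 1/(27225 + (-1 - 212)) = 1/(27225 - 213) = 1/27012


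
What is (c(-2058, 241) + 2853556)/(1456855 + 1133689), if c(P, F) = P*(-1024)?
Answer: 1240237/647636 ≈ 1.9150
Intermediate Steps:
c(P, F) = -1024*P
(c(-2058, 241) + 2853556)/(1456855 + 1133689) = (-1024*(-2058) + 2853556)/(1456855 + 1133689) = (2107392 + 2853556)/2590544 = 4960948*(1/2590544) = 1240237/647636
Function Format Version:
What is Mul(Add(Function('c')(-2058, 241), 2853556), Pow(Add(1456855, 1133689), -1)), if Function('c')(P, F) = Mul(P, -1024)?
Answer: Rational(1240237, 647636) ≈ 1.9150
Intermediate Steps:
Function('c')(P, F) = Mul(-1024, P)
Mul(Add(Function('c')(-2058, 241), 2853556), Pow(Add(1456855, 1133689), -1)) = Mul(Add(Mul(-1024, -2058), 2853556), Pow(Add(1456855, 1133689), -1)) = Mul(Add(2107392, 2853556), Pow(2590544, -1)) = Mul(4960948, Rational(1, 2590544)) = Rational(1240237, 647636)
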